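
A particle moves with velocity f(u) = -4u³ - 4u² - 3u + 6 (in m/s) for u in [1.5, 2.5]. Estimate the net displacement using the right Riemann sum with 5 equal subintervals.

-57.32

Δu = (2.5 − 1.5)/5 = 0.2.
Right endpoints: 1.7, 1.9, 2.1, 2.3, 2.5.
f(1.7) = -30.312, f(1.9) = -41.576, f(2.1) = -54.984, f(2.3) = -70.728, f(2.5) = -89.
Sum = Δu · [f(1.7) + f(1.9) + f(2.1) + f(2.3) + f(2.5)].
Sum = -57.32.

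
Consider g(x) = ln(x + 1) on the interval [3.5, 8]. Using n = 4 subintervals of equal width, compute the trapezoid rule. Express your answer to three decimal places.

8.495

Δx = (8 − 3.5)/4 = 1.125.
g(3.5) ≈ 1.504, g(4.625) ≈ 1.727, g(5.75) ≈ 1.910, g(6.875) ≈ 2.064, g(8) ≈ 2.197.
T_4 = (Δx/2)·[g(x_0) + 2g(x_1) + 2g(x_2) + 2g(x_3) + g(x_4)].
Sum ≈ 8.495.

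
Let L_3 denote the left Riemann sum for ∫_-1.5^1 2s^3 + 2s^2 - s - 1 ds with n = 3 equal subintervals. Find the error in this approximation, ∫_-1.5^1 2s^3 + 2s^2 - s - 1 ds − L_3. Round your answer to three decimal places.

1.418

Exact integral: ∫_-1.5^1 f(s) ds ≈ -0.98958.
L_3 ≈ -2.40741.
Error ≈ -0.98958 − (-2.40741) ≈ 1.418.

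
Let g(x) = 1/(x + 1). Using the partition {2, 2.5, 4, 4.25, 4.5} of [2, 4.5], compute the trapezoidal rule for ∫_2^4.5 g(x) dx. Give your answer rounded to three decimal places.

0.614

Subinterval widths: 0.5, 1.5, 0.25, 0.25.
g(2) = 1/3, g(2.5) = 2/7, g(4) = 0.2, g(4.25) = 4/21, g(4.5) = 2/11.
On each subinterval the trapezoid contributes (Δx_i/2)·[g(x_{i-1}) + g(x_i)].
Sum ≈ 0.614.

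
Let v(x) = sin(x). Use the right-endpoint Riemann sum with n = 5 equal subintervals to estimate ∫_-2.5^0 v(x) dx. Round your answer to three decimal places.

-1.614

Δx = (0 − (-2.5))/5 = 0.5.
Right endpoints: -2, -1.5, -1, -0.5, 0.
v(-2) ≈ -0.909, v(-1.5) ≈ -0.997, v(-1) ≈ -0.841, v(-0.5) ≈ -0.479, v(0) ≈ 0.000.
Sum = Δx · [v(-2) + v(-1.5) + v(-1) + v(-0.5) + v(0)].
Sum ≈ -1.614.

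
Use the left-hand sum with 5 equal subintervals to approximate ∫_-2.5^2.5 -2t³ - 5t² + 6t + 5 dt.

-15

Δt = (2.5 − (-2.5))/5 = 1.
Left endpoints: -2.5, -1.5, -0.5, 0.5, 1.5.
f(-2.5) = -10, f(-1.5) = -8.5, f(-0.5) = 1, f(0.5) = 6.5, f(1.5) = -4.
Sum = Δt · [f(-2.5) + f(-1.5) + f(-0.5) + f(0.5) + f(1.5)].
Sum = -15.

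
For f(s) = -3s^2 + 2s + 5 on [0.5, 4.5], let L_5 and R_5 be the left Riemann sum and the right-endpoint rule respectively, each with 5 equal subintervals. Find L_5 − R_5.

L_5 = -31.48.
R_5 = -73.08.
L_5 − R_5 = 41.6.

41.6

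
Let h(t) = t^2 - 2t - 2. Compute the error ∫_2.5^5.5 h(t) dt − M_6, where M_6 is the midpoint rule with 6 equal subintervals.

Exact integral: ∫_2.5^5.5 h(t) dt = 20.25.
M_6 = 20.1875.
Error = 20.25 − 20.1875 = 0.0625.

0.0625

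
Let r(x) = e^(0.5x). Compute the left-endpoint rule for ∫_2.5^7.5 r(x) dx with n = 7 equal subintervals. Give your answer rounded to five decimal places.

Δx = (7.5 − 2.5)/7 = 5/7.
Left endpoints: 2.5, 45/14, 55/14, 65/14, 75/14, 85/14, 95/14.
r(2.5) ≈ 3.49034, r(45/14) ≈ 4.98854, r(55/14) ≈ 7.12982, r(65/14) ≈ 10.19022, r(75/14) ≈ 14.56427, r(85/14) ≈ 20.81584, r(95/14) ≈ 29.75083.
Sum = Δx · [r(2.5) + r(45/14) + r(55/14) + ...].
Sum ≈ 64.94990.

64.94990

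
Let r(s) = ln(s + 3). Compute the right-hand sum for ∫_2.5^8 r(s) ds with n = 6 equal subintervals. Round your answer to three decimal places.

11.812

Δs = (8 − 2.5)/6 = 11/12.
Right endpoints: 41/12, 13/3, 5.25, 37/6, 85/12, 8.
r(41/12) ≈ 1.859, r(13/3) ≈ 1.992, r(5.25) ≈ 2.110, r(37/6) ≈ 2.216, r(85/12) ≈ 2.311, r(8) ≈ 2.398.
Sum = Δs · [r(41/12) + r(13/3) + r(5.25) + ...].
Sum ≈ 11.812.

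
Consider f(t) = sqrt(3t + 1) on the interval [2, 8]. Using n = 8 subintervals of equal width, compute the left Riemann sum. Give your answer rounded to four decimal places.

Δt = (8 − 2)/8 = 0.75.
Left endpoints: 2, 2.75, 3.5, 4.25, 5, 5.75, 6.5, 7.25.
f(2) ≈ 2.6458, f(2.75) ≈ 3.0414, f(3.5) ≈ 3.3912, f(4.25) ≈ 3.7081, f(5) ≈ 4.0000, f(5.75) ≈ 4.2720, f(6.5) ≈ 4.5277, f(7.25) ≈ 4.7697.
Sum = Δt · [f(2) + f(2.75) + f(3.5) + ...].
Sum ≈ 22.7668.

22.7668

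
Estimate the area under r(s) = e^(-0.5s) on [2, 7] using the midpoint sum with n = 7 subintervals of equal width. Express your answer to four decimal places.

0.6718

Δs = (7 − 2)/7 = 5/7.
Midpoints: 33/14, 43/14, 53/14, 4.5, 73/14, 83/14, 93/14.
r(33/14) ≈ 0.3077, r(43/14) ≈ 0.2153, r(53/14) ≈ 0.1506, r(4.5) ≈ 0.1054, r(73/14) ≈ 0.0737, r(83/14) ≈ 0.0516, r(93/14) ≈ 0.0361.
Sum = Δs · [r(33/14) + r(43/14) + r(53/14) + ...].
Sum ≈ 0.6718.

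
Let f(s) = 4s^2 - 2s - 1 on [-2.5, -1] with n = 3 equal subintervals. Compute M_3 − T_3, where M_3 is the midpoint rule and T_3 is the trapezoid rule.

M_3 = 23.125.
T_3 = 23.5.
M_3 − T_3 = -0.375.

-0.375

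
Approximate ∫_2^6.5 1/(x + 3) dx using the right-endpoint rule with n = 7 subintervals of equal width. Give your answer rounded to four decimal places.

0.6124

Δx = (6.5 − 2)/7 = 9/14.
Right endpoints: 37/14, 23/7, 55/14, 32/7, 73/14, 41/7, 6.5.
f(37/14) = 14/79, f(23/7) = 7/44, f(55/14) = 14/97, f(32/7) = 7/53, f(73/14) = 14/115, f(41/7) = 7/62, f(6.5) = 2/19.
Sum = Δx · [f(37/14) + f(23/7) + f(55/14) + ...].
Sum ≈ 0.6124.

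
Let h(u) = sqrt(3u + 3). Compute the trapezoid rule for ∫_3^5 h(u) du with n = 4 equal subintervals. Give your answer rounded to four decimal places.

7.7313

Δu = (5 − 3)/4 = 0.5.
h(3) ≈ 3.4641, h(3.5) ≈ 3.6742, h(4) ≈ 3.8730, h(4.5) ≈ 4.0620, h(5) ≈ 4.2426.
T_4 = (Δu/2)·[h(u_0) + 2h(u_1) + 2h(u_2) + 2h(u_3) + h(u_4)].
Sum ≈ 7.7313.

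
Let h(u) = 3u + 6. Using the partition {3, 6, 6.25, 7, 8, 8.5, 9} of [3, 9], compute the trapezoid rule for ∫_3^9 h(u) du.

144

Subinterval widths: 3, 0.25, 0.75, 1, 0.5, 0.5.
h(3) = 15, h(6) = 24, h(6.25) = 24.75, h(7) = 27, h(8) = 30, h(8.5) = 31.5, h(9) = 33.
On each subinterval the trapezoid contributes (Δu_i/2)·[h(u_{i-1}) + h(u_i)].
Sum = 144.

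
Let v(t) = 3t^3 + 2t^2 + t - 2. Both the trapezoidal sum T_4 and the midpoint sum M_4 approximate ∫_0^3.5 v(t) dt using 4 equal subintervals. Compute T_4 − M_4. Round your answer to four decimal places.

11.8911

T_4 ≈ 148.182617.
M_4 ≈ 136.291504.
T_4 − M_4 ≈ 11.8911.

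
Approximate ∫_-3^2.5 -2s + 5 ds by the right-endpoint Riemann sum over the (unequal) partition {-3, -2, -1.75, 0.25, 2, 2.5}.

21.875

Subinterval widths: 1, 0.25, 2, 1.75, 0.5.
Right endpoints: -2, -1.75, 0.25, 2, 2.5.
f(-2) = 9, f(-1.75) = 8.5, f(0.25) = 4.5, f(2) = 1, f(2.5) = 0.
Sum = Σ Δs_i · f(s_i).
Sum = 21.875.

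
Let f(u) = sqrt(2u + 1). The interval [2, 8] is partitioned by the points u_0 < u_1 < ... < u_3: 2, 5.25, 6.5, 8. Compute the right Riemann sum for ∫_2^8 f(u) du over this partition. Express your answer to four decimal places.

21.8830

Subinterval widths: 3.25, 1.25, 1.5.
Right endpoints: 5.25, 6.5, 8.
f(5.25) ≈ 3.3912, f(6.5) ≈ 3.7417, f(8) ≈ 4.1231.
Sum = Σ Δu_i · f(u_i).
Sum ≈ 21.8830.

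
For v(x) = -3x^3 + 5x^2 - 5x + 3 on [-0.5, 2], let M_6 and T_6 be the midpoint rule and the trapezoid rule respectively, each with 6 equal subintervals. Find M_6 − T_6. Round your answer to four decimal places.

M_6 ≈ -0.223163.
T_6 ≈ -0.413050.
M_6 − T_6 ≈ 0.1899.

0.1899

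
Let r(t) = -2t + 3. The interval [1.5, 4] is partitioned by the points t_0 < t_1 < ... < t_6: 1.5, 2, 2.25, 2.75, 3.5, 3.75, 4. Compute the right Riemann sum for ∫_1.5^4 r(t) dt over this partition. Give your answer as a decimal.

Subinterval widths: 0.5, 0.25, 0.5, 0.75, 0.25, 0.25.
Right endpoints: 2, 2.25, 2.75, 3.5, 3.75, 4.
r(2) = -1, r(2.25) = -1.5, r(2.75) = -2.5, r(3.5) = -4, r(3.75) = -4.5, r(4) = -5.
Sum = Σ Δt_i · r(t_i).
Sum = -7.5.

-7.5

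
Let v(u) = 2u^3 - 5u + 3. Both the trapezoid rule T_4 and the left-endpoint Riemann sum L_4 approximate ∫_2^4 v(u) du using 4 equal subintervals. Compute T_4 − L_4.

T_4 = 97.5.
L_4 = 72.
T_4 − L_4 = 25.5.

25.5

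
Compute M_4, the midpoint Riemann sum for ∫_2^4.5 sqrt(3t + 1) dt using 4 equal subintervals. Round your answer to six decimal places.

Δt = (4.5 − 2)/4 = 0.625.
Midpoints: 2.3125, 2.9375, 3.5625, 4.1875.
f(2.3125) ≈ 2.817357, f(2.9375) ≈ 3.132491, f(3.5625) ≈ 3.418699, f(4.1875) ≈ 3.682730.
Sum = Δt · [f(2.3125) + f(2.9375) + f(3.5625) + f(4.1875)].
Sum ≈ 8.157048.

8.157048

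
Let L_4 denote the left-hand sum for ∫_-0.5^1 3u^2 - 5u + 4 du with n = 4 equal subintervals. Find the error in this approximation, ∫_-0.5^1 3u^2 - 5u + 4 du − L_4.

-1.08984375

Exact integral: ∫_-0.5^1 f(u) du = 5.25.
L_4 = 6.33984375.
Error = 5.25 − 6.33984375 = -1.08984375.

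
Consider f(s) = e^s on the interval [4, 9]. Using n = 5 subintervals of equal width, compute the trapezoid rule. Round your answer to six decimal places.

Δs = (9 − 4)/5 = 1.
f(4) ≈ 54.598150, f(5) ≈ 148.413159, f(6) ≈ 403.428793, f(7) ≈ 1096.633158, f(8) ≈ 2980.957987, f(9) ≈ 8103.083928.
T_5 = (Δs/2)·[f(s_0) + 2f(s_1) + ... + 2f(s_{4}) + f(s_5)].
Sum ≈ 8708.274137.

8708.274137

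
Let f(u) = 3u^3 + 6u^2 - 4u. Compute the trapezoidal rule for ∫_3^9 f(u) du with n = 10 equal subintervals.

Δu = (9 − 3)/10 = 0.6.
f(3) = 123, f(3.6) = 203.328, f(4.2) = 311.304, f(4.8) = 450.816, f(5.4) = 625.752, f(6) = 840, f(6.6) = 1097.448, f(7.2) = 1401.984, f(7.8) = 1757.496, f(8.4) = 2167.872, f(9) = 2637.
T_10 = (Δu/2)·[f(u_0) + 2f(u_1) + ... + 2f(u_{9}) + f(u_10)].
Sum = 6141.6.

6141.6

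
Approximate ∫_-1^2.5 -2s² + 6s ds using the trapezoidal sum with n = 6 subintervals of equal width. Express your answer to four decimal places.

Δs = (2.5 − (-1))/6 = 7/12.
f(-1) = -8, f(-5/12) = -205/72, f(1/6) = 17/18, f(0.75) = 3.375, f(4/3) = 40/9, f(23/12) = 299/72, f(2.5) = 2.5.
T_6 = (Δs/2)·[f(s_0) + 2f(s_1) + ... + 2f(s_{5}) + f(s_6)].
Sum ≈ 4.2697.

4.2697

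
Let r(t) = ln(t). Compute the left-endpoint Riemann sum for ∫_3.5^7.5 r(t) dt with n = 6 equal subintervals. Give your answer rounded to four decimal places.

6.4674

Δt = (7.5 − 3.5)/6 = 2/3.
Left endpoints: 3.5, 25/6, 29/6, 5.5, 37/6, 41/6.
r(3.5) ≈ 1.2528, r(25/6) ≈ 1.4271, r(29/6) ≈ 1.5755, r(5.5) ≈ 1.7047, r(37/6) ≈ 1.8192, r(41/6) ≈ 1.9218.
Sum = Δt · [r(3.5) + r(25/6) + r(29/6) + ...].
Sum ≈ 6.4674.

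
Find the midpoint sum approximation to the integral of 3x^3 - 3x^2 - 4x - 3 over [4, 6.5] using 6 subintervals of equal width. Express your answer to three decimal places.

874.571

Δx = (6.5 − 4)/6 = 5/12.
Midpoints: 101/24, 4.625, 121/24, 131/24, 5.875, 151/24.
f(101/24) = 694085/4608, f(4.625) = 108095/512, f(121/24) = 1313425/4608, f(131/24) = 1721795/4608, f(5.875) = 244885/512, f(151/24) = 2765935/4608.
Sum = Δx · [f(101/24) + f(4.625) + f(121/24) + ...].
Sum ≈ 874.571.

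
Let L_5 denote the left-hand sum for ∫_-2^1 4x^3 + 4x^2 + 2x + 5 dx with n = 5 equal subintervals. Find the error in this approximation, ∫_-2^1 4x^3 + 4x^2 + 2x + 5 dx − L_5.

9.36

Exact integral: ∫_-2^1 f(x) dx = 9.
L_5 = -0.36.
Error = 9 − (-0.36) = 9.36.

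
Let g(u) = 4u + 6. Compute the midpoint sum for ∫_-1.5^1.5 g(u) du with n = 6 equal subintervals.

18

Δu = (1.5 − (-1.5))/6 = 0.5.
Midpoints: -1.25, -0.75, -0.25, 0.25, 0.75, 1.25.
g(-1.25) = 1, g(-0.75) = 3, g(-0.25) = 5, g(0.25) = 7, g(0.75) = 9, g(1.25) = 11.
Sum = Δu · [g(-1.25) + g(-0.75) + g(-0.25) + ...].
Sum = 18.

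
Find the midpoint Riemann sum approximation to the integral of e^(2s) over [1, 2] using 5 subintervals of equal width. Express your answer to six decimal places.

23.447915

Δs = (2 − 1)/5 = 0.2.
Midpoints: 1.1, 1.3, 1.5, 1.7, 1.9.
f(1.1) ≈ 9.025013, f(1.3) ≈ 13.463738, f(1.5) ≈ 20.085537, f(1.7) ≈ 29.964100, f(1.9) ≈ 44.701184.
Sum = Δs · [f(1.1) + f(1.3) + f(1.5) + f(1.7) + f(1.9)].
Sum ≈ 23.447915.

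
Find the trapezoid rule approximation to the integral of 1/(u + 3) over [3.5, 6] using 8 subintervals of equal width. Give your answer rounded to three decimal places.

Δu = (6 − 3.5)/8 = 0.3125.
f(3.5) = 2/13, f(3.8125) = 16/109, f(4.125) = 8/57, f(4.4375) = 16/119, f(4.75) = 4/31, f(5.0625) = 16/129, f(5.375) = 8/67, f(5.6875) = 16/139, f(6) = 1/9.
T_8 = (Δu/2)·[f(u_0) + 2f(u_1) + ... + 2f(u_{7}) + f(u_8)].
Sum ≈ 0.326.

0.326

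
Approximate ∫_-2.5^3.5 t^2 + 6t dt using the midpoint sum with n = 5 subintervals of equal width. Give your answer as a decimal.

Δt = (3.5 − (-2.5))/5 = 1.2.
Midpoints: -1.9, -0.7, 0.5, 1.7, 2.9.
f(-1.9) = -7.79, f(-0.7) = -3.71, f(0.5) = 3.25, f(1.7) = 13.09, f(2.9) = 25.81.
Sum = Δt · [f(-1.9) + f(-0.7) + f(0.5) + f(1.7) + f(2.9)].
Sum = 36.78.

36.78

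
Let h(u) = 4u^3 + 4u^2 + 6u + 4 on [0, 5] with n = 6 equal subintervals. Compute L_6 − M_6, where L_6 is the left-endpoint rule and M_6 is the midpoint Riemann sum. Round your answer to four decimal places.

L_6 ≈ 643.842593.
M_6 ≈ 876.828704.
L_6 − M_6 ≈ -232.9861.

-232.9861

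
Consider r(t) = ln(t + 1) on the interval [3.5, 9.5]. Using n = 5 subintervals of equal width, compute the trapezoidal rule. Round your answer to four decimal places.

Δt = (9.5 − 3.5)/5 = 1.2.
r(3.5) ≈ 1.5041, r(4.7) ≈ 1.7405, r(5.9) ≈ 1.9315, r(7.1) ≈ 2.0919, r(8.3) ≈ 2.2300, r(9.5) ≈ 2.3514.
T_5 = (Δt/2)·[r(t_0) + 2r(t_1) + ... + 2r(t_{4}) + r(t_5)].
Sum ≈ 11.9059.

11.9059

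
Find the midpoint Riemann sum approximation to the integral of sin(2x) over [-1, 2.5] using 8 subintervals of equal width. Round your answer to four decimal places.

Δx = (2.5 − (-1))/8 = 0.4375.
Midpoints: -0.78125, -0.34375, 0.09375, 0.53125, 0.96875, 1.40625, 1.84375, 2.28125.
f(-0.78125) ≈ -1.0000, f(-0.34375) ≈ -0.6346, f(0.09375) ≈ 0.1864, f(0.53125) ≈ 0.8736, f(0.96875) ≈ 0.9335, f(1.40625) ≈ 0.3232, f(1.84375) ≈ -0.5192, f(2.28125) ≈ -0.9888.
Sum = Δx · [f(-0.78125) + f(-0.34375) + f(0.09375) + ...].
Sum ≈ -0.3613.

-0.3613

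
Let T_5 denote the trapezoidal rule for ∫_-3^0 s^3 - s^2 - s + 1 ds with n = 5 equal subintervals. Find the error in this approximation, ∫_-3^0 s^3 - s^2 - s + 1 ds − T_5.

Exact integral: ∫_-3^0 f(s) ds = -21.75.
T_5 = -22.74.
Error = -21.75 − (-22.74) = 0.99.

0.99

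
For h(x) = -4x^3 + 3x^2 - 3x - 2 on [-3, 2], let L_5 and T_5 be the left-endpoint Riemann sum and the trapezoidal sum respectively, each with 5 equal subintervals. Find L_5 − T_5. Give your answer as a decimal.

85

L_5 = 190.
T_5 = 105.
L_5 − T_5 = 85.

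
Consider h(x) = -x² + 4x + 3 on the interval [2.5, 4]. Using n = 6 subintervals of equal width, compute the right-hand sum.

Δx = (4 − 2.5)/6 = 0.25.
Right endpoints: 2.75, 3, 3.25, 3.5, 3.75, 4.
h(2.75) = 6.4375, h(3) = 6, h(3.25) = 5.4375, h(3.5) = 4.75, h(3.75) = 3.9375, h(4) = 3.
Sum = Δx · [h(2.75) + h(3) + h(3.25) + ...].
Sum = 7.390625.

7.390625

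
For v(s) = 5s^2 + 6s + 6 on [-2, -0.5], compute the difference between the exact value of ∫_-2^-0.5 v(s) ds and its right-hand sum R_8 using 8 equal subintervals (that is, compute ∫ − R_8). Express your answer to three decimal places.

0.870

Exact integral: ∫_-2^-0.5 v(s) ds = 10.875.
R_8 ≈ 10.00488.
Error ≈ 10.875 − 10.00488 ≈ 0.870.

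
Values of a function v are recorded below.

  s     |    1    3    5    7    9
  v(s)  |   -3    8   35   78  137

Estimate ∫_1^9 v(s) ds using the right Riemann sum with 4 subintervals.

516

Δs = 2.
Sum = 2·[8 + 35 + 78 + 137] = 516.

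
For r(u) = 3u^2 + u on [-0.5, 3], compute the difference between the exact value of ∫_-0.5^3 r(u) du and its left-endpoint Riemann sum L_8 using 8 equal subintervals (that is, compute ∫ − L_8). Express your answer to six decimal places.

6.172852

Exact integral: ∫_-0.5^3 r(u) du = 31.5.
L_8 ≈ 25.32714844.
Error ≈ 31.5 − 25.32714844 ≈ 6.172852.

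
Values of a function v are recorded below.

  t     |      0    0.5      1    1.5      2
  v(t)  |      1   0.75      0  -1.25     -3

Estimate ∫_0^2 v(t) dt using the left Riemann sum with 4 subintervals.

0.25

Δt = 0.5.
Sum = 0.5·[1 + 0.75 + 0 + (-1.25)] = 0.25.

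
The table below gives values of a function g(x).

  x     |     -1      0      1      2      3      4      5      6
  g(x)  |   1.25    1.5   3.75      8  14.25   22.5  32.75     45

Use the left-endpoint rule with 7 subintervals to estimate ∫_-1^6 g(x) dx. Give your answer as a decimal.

84

Δx = 1.
Sum = 1·[1.25 + 1.5 + 3.75 + 8 + 14.25 + 22.5 + 32.75] = 84.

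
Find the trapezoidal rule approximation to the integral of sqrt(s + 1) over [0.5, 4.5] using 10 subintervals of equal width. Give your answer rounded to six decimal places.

7.371755

Δs = (4.5 − 0.5)/10 = 0.4.
f(0.5) ≈ 1.224745, f(0.9) ≈ 1.378405, f(1.3) ≈ 1.516575, f(1.7) ≈ 1.643168, f(2.1) ≈ 1.760682, f(2.5) ≈ 1.870829, f(2.9) ≈ 1.974842, f(3.3) ≈ 2.073644, f(3.7) ≈ 2.167948, f(4.1) ≈ 2.258318, f(4.5) ≈ 2.345208.
T_10 = (Δs/2)·[f(s_0) + 2f(s_1) + ... + 2f(s_{9}) + f(s_10)].
Sum ≈ 7.371755.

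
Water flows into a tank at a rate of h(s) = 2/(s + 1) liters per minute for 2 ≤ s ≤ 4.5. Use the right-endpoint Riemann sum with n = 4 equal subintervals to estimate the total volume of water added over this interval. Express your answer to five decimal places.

Δs = (4.5 − 2)/4 = 0.625.
Right endpoints: 2.625, 3.25, 3.875, 4.5.
h(2.625) = 16/29, h(3.25) = 8/17, h(3.875) = 16/39, h(4.5) = 4/11.
Sum = Δs · [h(2.625) + h(3.25) + h(3.875) + h(4.5)].
Sum ≈ 1.12263.

1.12263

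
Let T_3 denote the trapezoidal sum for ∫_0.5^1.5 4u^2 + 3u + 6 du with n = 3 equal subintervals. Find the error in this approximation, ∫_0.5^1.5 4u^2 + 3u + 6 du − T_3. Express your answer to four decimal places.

Exact integral: ∫_0.5^1.5 f(u) du ≈ 13.333333.
T_3 ≈ 13.407407.
Error ≈ 13.333333 − 13.407407 ≈ -0.0741.

-0.0741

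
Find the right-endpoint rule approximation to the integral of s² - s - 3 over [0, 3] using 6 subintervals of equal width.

Δs = (3 − 0)/6 = 0.5.
Right endpoints: 0.5, 1, 1.5, 2, 2.5, 3.
f(0.5) = -3.25, f(1) = -3, f(1.5) = -2.25, f(2) = -1, f(2.5) = 0.75, f(3) = 3.
Sum = Δs · [f(0.5) + f(1) + f(1.5) + ...].
Sum = -2.875.

-2.875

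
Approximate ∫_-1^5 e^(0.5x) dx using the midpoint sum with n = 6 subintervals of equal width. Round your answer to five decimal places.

22.91251

Δx = (5 − (-1))/6 = 1.
Midpoints: -0.5, 0.5, 1.5, 2.5, 3.5, 4.5.
f(-0.5) ≈ 0.77880, f(0.5) ≈ 1.28403, f(1.5) ≈ 2.11700, f(2.5) ≈ 3.49034, f(3.5) ≈ 5.75460, f(4.5) ≈ 9.48774.
Sum = Δx · [f(-0.5) + f(0.5) + f(1.5) + ...].
Sum ≈ 22.91251.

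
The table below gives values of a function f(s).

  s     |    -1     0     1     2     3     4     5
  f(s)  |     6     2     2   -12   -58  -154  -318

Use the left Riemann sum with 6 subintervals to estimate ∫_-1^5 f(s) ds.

-214

Δs = 1.
Sum = 1·[6 + 2 + 2 + (-12) + (-58) + (-154)] = -214.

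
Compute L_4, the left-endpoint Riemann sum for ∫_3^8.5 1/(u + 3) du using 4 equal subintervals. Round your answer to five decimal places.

0.70855

Δu = (8.5 − 3)/4 = 1.375.
Left endpoints: 3, 4.375, 5.75, 7.125.
f(3) = 1/6, f(4.375) = 8/59, f(5.75) = 4/35, f(7.125) = 8/81.
Sum = Δu · [f(3) + f(4.375) + f(5.75) + f(7.125)].
Sum ≈ 0.70855.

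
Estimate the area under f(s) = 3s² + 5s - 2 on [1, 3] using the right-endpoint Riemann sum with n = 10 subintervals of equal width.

45.44

Δs = (3 − 1)/10 = 0.2.
Right endpoints: 1.2, 1.4, 1.6, 1.8, 2, 2.2, 2.4, 2.6, 2.8, 3.
f(1.2) = 8.32, f(1.4) = 10.88, f(1.6) = 13.68, f(1.8) = 16.72, f(2) = 20, f(2.2) = 23.52, f(2.4) = 27.28, f(2.6) = 31.28, f(2.8) = 35.52, f(3) = 40.
Sum = Δs · [f(1.2) + f(1.4) + f(1.6) + ...].
Sum = 45.44.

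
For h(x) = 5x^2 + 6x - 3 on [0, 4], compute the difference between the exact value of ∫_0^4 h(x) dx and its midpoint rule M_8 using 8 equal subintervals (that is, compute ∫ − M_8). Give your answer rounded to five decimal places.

Exact integral: ∫_0^4 h(x) dx ≈ 142.6666667.
M_8 = 142.25.
Error ≈ 142.6666667 − 142.25 ≈ 0.41667.

0.41667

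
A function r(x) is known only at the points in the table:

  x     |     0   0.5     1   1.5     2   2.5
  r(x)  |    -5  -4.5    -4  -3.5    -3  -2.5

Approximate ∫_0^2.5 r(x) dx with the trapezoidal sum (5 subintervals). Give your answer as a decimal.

Δx = 0.5.
T_5 = (0.5/2)·[(-5) + 2·(-4.5) + 2·(-4) + 2·(-3.5) + 2·(-3) + (-2.5)] = -9.375.

-9.375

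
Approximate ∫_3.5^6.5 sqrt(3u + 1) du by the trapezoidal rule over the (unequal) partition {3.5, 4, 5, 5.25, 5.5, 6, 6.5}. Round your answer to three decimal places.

Subinterval widths: 0.5, 1, 0.25, 0.25, 0.5, 0.5.
f(3.5) ≈ 3.391, f(4) ≈ 3.606, f(5) ≈ 4.000, f(5.25) ≈ 4.093, f(5.5) ≈ 4.183, f(6) ≈ 4.359, f(6.5) ≈ 4.528.
On each subinterval the trapezoid contributes (Δu_i/2)·[f(u_{i-1}) + f(u_i)].
Sum ≈ 11.955.

11.955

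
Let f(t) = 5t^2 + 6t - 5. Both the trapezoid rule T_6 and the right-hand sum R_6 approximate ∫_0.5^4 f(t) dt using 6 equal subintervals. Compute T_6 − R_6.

T_6 ≈ 137.20081.
R_6 ≈ 166.29456.
T_6 − R_6 = -29.09375.

-29.09375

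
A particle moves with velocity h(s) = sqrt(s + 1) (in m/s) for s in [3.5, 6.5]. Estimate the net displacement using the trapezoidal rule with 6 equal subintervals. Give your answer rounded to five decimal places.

7.32800

Δs = (6.5 − 3.5)/6 = 0.5.
h(3.5) ≈ 2.12132, h(4) ≈ 2.23607, h(4.5) ≈ 2.34521, h(5) ≈ 2.44949, h(5.5) ≈ 2.54951, h(6) ≈ 2.64575, h(6.5) ≈ 2.73861.
T_6 = (Δs/2)·[h(s_0) + 2h(s_1) + ... + 2h(s_{5}) + h(s_6)].
Sum ≈ 7.32800.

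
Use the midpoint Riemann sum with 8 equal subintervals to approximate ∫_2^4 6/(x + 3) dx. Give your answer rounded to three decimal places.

Δx = (4 − 2)/8 = 0.25.
Midpoints: 2.125, 2.375, 2.625, 2.875, 3.125, 3.375, 3.625, 3.875.
f(2.125) = 48/41, f(2.375) = 48/43, f(2.625) = 16/15, f(2.875) = 48/47, f(3.125) = 48/49, f(3.375) = 16/17, f(3.625) = 48/53, f(3.875) = 48/55.
Sum = Δx · [f(2.125) + f(2.375) + f(2.625) + ...].
Sum ≈ 2.019.

2.019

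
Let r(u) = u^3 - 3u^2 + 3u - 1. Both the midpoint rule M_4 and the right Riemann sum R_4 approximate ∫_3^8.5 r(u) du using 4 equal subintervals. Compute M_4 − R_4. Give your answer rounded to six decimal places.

-321.583496

M_4 ≈ 774.66748047.
R_4 ≈ 1096.25097656.
M_4 − R_4 ≈ -321.583496.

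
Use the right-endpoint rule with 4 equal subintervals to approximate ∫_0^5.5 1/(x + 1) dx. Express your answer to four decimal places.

Δx = (5.5 − 0)/4 = 1.375.
Right endpoints: 1.375, 2.75, 4.125, 5.5.
f(1.375) = 8/19, f(2.75) = 4/15, f(4.125) = 8/41, f(5.5) = 2/13.
Sum = Δx · [f(1.375) + f(2.75) + f(4.125) + f(5.5)].
Sum ≈ 1.4254.

1.4254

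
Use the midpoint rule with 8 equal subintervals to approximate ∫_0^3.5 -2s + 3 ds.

-1.75

Δs = (3.5 − 0)/8 = 0.4375.
Midpoints: 0.21875, 0.65625, 1.09375, 1.53125, 1.96875, 2.40625, 2.84375, 3.28125.
f(0.21875) = 2.5625, f(0.65625) = 1.6875, f(1.09375) = 0.8125, f(1.53125) = -0.0625, f(1.96875) = -0.9375, f(2.40625) = -1.8125, f(2.84375) = -2.6875, f(3.28125) = -3.5625.
Sum = Δs · [f(0.21875) + f(0.65625) + f(1.09375) + ...].
Sum = -1.75.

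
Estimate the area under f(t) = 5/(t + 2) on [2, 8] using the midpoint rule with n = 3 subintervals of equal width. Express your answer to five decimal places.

4.53968

Δt = (8 − 2)/3 = 2.
Midpoints: 3, 5, 7.
f(3) = 1, f(5) = 5/7, f(7) = 5/9.
Sum = Δt · [f(3) + f(5) + f(7)].
Sum ≈ 4.53968.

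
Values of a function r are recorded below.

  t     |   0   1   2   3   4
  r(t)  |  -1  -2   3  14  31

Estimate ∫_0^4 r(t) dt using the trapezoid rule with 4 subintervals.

Δt = 1.
T_4 = (1/2)·[(-1) + 2·(-2) + 2·3 + 2·14 + 31] = 30.

30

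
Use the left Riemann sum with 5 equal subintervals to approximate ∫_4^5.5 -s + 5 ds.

0.6

Δs = (5.5 − 4)/5 = 0.3.
Left endpoints: 4, 4.3, 4.6, 4.9, 5.2.
f(4) = 1, f(4.3) = 0.7, f(4.6) = 0.4, f(4.9) = 0.1, f(5.2) = -0.2.
Sum = Δs · [f(4) + f(4.3) + f(4.6) + f(4.9) + f(5.2)].
Sum = 0.6.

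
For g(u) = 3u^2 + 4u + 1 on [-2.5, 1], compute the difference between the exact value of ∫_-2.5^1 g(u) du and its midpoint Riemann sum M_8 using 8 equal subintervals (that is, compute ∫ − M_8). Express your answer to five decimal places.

Exact integral: ∫_-2.5^1 g(u) du = 9.625.
M_8 ≈ 9.4575195.
Error ≈ 9.625 − 9.4575195 ≈ 0.16748.

0.16748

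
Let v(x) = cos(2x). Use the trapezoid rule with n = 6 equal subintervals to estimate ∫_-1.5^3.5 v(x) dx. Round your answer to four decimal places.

0.3021

Δx = (3.5 − (-1.5))/6 = 5/6.
v(-1.5) ≈ -0.9900, v(-2/3) ≈ 0.2352, v(1/6) ≈ 0.9450, v(1) ≈ -0.4161, v(11/6) ≈ -0.8653, v(8/3) ≈ 0.5818, v(3.5) ≈ 0.7539.
T_6 = (Δx/2)·[v(x_0) + 2v(x_1) + ... + 2v(x_{5}) + v(x_6)].
Sum ≈ 0.3021.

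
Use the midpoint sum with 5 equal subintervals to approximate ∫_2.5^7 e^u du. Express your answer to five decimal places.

Δu = (7 − 2.5)/5 = 0.9.
Midpoints: 2.95, 3.85, 4.75, 5.65, 6.55.
f(2.95) ≈ 19.10595, f(3.85) ≈ 46.99306, f(4.75) ≈ 115.58428, f(5.65) ≈ 284.29147, f(6.55) ≈ 699.24417.
Sum = Δu · [f(2.95) + f(3.85) + f(4.75) + f(5.65) + f(6.55)].
Sum ≈ 1048.69705.

1048.69705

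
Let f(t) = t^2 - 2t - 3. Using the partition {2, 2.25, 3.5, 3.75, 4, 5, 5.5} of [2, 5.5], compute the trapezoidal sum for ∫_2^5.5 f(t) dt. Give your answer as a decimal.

Subinterval widths: 0.25, 1.25, 0.25, 0.25, 1, 0.5.
f(2) = -3, f(2.25) = -2.4375, f(3.5) = 2.25, f(3.75) = 3.5625, f(4) = 5, f(5) = 12, f(5.5) = 16.25.
On each subinterval the trapezoid contributes (Δt_i/2)·[f(t_{i-1}) + f(t_i)].
Sum = 16.5625.

16.5625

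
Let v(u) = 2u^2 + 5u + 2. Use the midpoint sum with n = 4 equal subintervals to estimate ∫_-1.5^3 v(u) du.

45.17578125

Δu = (3 − (-1.5))/4 = 1.125.
Midpoints: -0.9375, 0.1875, 1.3125, 2.4375.
v(-0.9375) = -0.9296875, v(0.1875) = 3.0078125, v(1.3125) = 12.0078125, v(2.4375) = 26.0703125.
Sum = Δu · [v(-0.9375) + v(0.1875) + v(1.3125) + v(2.4375)].
Sum = 45.17578125.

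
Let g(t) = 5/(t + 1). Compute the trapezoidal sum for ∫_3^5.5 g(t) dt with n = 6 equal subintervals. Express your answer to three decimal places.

Δt = (5.5 − 3)/6 = 5/12.
g(3) = 1.25, g(41/12) = 60/53, g(23/6) = 30/29, g(4.25) = 20/21, g(14/3) = 15/17, g(61/12) = 60/73, g(5.5) = 10/13.
T_6 = (Δt/2)·[g(t_0) + 2g(t_1) + ... + 2g(t_{5}) + g(t_6)].
Sum ≈ 2.430.

2.430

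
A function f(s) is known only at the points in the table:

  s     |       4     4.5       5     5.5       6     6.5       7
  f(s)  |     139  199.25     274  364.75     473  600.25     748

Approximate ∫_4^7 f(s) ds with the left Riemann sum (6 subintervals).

1025.125

Δs = 0.5.
Sum = 0.5·[139 + 199.25 + 274 + 364.75 + 473 + 600.25] = 1025.125.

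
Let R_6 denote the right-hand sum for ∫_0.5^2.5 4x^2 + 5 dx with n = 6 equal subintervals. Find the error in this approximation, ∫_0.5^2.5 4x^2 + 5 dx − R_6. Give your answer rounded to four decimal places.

-4.1481

Exact integral: ∫_0.5^2.5 f(x) dx ≈ 30.666667.
R_6 ≈ 34.814815.
Error ≈ 30.666667 − 34.814815 ≈ -4.1481.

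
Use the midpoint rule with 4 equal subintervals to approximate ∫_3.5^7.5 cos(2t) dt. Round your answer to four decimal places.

Δt = (7.5 − 3.5)/4 = 1.
Midpoints: 4, 5, 6, 7.
f(4) ≈ -0.1455, f(5) ≈ -0.8391, f(6) ≈ 0.8439, f(7) ≈ 0.1367.
Sum = Δt · [f(4) + f(5) + f(6) + f(7)].
Sum ≈ -0.0040.

-0.0040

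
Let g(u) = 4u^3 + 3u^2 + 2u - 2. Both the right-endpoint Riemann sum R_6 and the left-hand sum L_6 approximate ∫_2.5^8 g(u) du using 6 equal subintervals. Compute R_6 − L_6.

R_6 ≈ 5645.36805556.
L_6 ≈ 3656.43055556.
R_6 − L_6 = 1988.9375.

1988.9375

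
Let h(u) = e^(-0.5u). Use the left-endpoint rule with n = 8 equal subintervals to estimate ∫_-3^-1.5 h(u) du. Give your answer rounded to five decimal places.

Δu = (-1.5 − (-3))/8 = 0.1875.
Left endpoints: -3, -2.8125, -2.625, -2.4375, -2.25, -2.0625, -1.875, -1.6875.
h(-3) ≈ 4.48169, h(-2.8125) ≈ 4.08062, h(-2.625) ≈ 3.71545, h(-2.4375) ≈ 3.38296, h(-2.25) ≈ 3.08022, h(-2.0625) ≈ 2.80457, h(-1.875) ≈ 2.55359, h(-1.6875) ≈ 2.32507.
Sum = Δu · [h(-3) + h(-2.8125) + h(-2.625) + ...].
Sum ≈ 4.95453.

4.95453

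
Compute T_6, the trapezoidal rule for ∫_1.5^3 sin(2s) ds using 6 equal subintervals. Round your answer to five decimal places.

-0.95468

Δs = (3 − 1.5)/6 = 0.25.
f(1.5) ≈ 0.14112, f(1.75) ≈ -0.35078, f(2) ≈ -0.75680, f(2.25) ≈ -0.97753, f(2.5) ≈ -0.95892, f(2.75) ≈ -0.70554, f(3) ≈ -0.27942.
T_6 = (Δs/2)·[f(s_0) + 2f(s_1) + ... + 2f(s_{5}) + f(s_6)].
Sum ≈ -0.95468.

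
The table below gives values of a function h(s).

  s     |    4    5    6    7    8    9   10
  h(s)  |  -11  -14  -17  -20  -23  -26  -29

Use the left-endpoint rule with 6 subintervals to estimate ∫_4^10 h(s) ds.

-111

Δs = 1.
Sum = 1·[(-11) + (-14) + (-17) + (-20) + (-23) + (-26)] = -111.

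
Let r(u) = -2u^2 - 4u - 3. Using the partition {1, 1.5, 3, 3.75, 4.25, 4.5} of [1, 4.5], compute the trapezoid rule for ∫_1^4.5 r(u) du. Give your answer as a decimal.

Subinterval widths: 0.5, 1.5, 0.75, 0.5, 0.25.
r(1) = -9, r(1.5) = -13.5, r(3) = -33, r(3.75) = -46.125, r(4.25) = -56.125, r(4.5) = -61.5.
On each subinterval the trapezoid contributes (Δu_i/2)·[r(u_{i-1}) + r(u_i)].
Sum = -110.4375.

-110.4375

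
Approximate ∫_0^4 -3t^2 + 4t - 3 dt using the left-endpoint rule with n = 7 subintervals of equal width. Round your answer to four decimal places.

Δt = (4 − 0)/7 = 4/7.
Left endpoints: 0, 4/7, 8/7, 12/7, 16/7, 20/7, 24/7.
f(0) = -3, f(4/7) = -83/49, f(8/7) = -115/49, f(12/7) = -243/49, f(16/7) = -467/49, f(20/7) = -787/49, f(24/7) = -1203/49.
Sum = Δt · [f(0) + f(4/7) + f(8/7) + ...].
Sum ≈ -35.5102.

-35.5102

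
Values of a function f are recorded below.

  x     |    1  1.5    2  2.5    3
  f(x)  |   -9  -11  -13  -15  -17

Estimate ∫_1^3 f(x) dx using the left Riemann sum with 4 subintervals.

Δx = 0.5.
Sum = 0.5·[(-9) + (-11) + (-13) + (-15)] = -24.

-24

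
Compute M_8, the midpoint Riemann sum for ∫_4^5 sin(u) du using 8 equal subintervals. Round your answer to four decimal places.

Δu = (5 − 4)/8 = 0.125.
Midpoints: 4.0625, 4.1875, 4.3125, 4.4375, 4.5625, 4.6875, 4.8125, 4.9375.
f(4.0625) ≈ -0.7962, f(4.1875) ≈ -0.8654, f(4.3125) ≈ -0.9211, f(4.4375) ≈ -0.9625, f(4.5625) ≈ -0.9888, f(4.6875) ≈ -0.9997, f(4.8125) ≈ -0.9950, f(4.9375) ≈ -0.9748.
Sum = Δu · [f(4.0625) + f(4.1875) + f(4.3125) + ...].
Sum ≈ -0.9379.

-0.9379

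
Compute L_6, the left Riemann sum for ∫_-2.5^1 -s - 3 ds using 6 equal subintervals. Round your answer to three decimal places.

Δs = (1 − (-2.5))/6 = 7/12.
Left endpoints: -2.5, -23/12, -4/3, -0.75, -1/6, 5/12.
f(-2.5) = -0.5, f(-23/12) = -13/12, f(-4/3) = -5/3, f(-0.75) = -2.25, f(-1/6) = -17/6, f(5/12) = -41/12.
Sum = Δs · [f(-2.5) + f(-23/12) + f(-4/3) + ...].
Sum ≈ -6.854.

-6.854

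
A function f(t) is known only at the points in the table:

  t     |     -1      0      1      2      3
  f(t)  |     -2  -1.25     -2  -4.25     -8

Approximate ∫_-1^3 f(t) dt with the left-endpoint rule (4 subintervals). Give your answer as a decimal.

-9.5

Δt = 1.
Sum = 1·[(-2) + (-1.25) + (-2) + (-4.25)] = -9.5.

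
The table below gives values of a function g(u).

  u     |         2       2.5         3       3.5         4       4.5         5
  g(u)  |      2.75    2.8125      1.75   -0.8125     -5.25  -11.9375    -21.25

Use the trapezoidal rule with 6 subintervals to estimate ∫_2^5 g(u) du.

Δu = 0.5.
T_6 = (0.5/2)·[2.75 + 2·2.8125 + 2·1.75 + 2·(-0.8125) + 2·(-5.25) + 2·(-11.9375) + (-21.25)] = -11.34375.

-11.34375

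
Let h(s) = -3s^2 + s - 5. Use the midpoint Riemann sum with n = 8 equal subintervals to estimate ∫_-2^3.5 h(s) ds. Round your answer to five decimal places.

Δs = (3.5 − (-2))/8 = 0.6875.
Midpoints: -1.65625, -0.96875, -0.28125, 0.40625, 1.09375, 1.78125, 2.46875, 3.15625.
h(-1.65625) = -15243/1024, h(-0.96875) = -8995/1024, h(-0.28125) = -5651/1024, h(0.40625) = -5211/1024, h(1.09375) = -7675/1024, h(1.78125) = -13043/1024, h(2.46875) = -21315/1024, h(3.15625) = -32491/1024.
Sum = Δs · [h(-1.65625) + h(-0.96875) + h(-0.28125) + ...].
Sum ≈ -73.60010.

-73.60010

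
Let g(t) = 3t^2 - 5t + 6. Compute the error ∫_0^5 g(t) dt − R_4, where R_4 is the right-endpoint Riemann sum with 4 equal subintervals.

-35.15625

Exact integral: ∫_0^5 g(t) dt = 92.5.
R_4 = 127.65625.
Error = 92.5 − 127.65625 = -35.15625.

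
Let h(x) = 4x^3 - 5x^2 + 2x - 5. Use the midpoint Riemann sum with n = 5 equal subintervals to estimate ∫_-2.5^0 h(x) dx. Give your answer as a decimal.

Δx = (0 − (-2.5))/5 = 0.5.
Midpoints: -2.25, -1.75, -1.25, -0.75, -0.25.
h(-2.25) = -80.375, h(-1.75) = -45.25, h(-1.25) = -23.125, h(-0.75) = -11, h(-0.25) = -5.875.
Sum = Δx · [h(-2.25) + h(-1.75) + h(-1.25) + h(-0.75) + h(-0.25)].
Sum = -82.8125.

-82.8125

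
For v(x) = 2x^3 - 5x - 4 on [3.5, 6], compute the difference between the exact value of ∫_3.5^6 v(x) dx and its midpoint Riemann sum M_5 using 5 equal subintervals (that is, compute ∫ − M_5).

Exact integral: ∫_3.5^6 v(x) dx = 503.59375.
M_5 = 502.109375.
Error = 503.59375 − 502.109375 = 1.484375.

1.484375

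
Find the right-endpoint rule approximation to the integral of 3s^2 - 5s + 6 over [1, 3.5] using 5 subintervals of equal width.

34.375

Δs = (3.5 − 1)/5 = 0.5.
Right endpoints: 1.5, 2, 2.5, 3, 3.5.
f(1.5) = 5.25, f(2) = 8, f(2.5) = 12.25, f(3) = 18, f(3.5) = 25.25.
Sum = Δs · [f(1.5) + f(2) + f(2.5) + f(3) + f(3.5)].
Sum = 34.375.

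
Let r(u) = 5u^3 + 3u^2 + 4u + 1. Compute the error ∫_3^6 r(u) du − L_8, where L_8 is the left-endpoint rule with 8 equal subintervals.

189.66796875

Exact integral: ∫_3^6 r(u) du = 1764.75.
L_8 = 1575.08203125.
Error = 1764.75 − 1575.08203125 = 189.66796875.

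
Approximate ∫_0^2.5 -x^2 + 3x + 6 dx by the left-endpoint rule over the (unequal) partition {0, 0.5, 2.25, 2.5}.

Subinterval widths: 0.5, 1.75, 0.25.
Left endpoints: 0, 0.5, 2.25.
f(0) = 6, f(0.5) = 7.25, f(2.25) = 7.6875.
Sum = Σ Δx_i · f(x_i).
Sum = 17.609375.

17.609375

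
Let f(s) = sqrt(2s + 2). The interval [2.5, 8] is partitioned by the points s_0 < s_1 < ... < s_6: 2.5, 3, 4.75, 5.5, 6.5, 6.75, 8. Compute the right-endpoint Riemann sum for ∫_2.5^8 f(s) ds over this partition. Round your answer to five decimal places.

Subinterval widths: 0.5, 1.75, 0.75, 1, 0.25, 1.25.
Right endpoints: 3, 4.75, 5.5, 6.5, 6.75, 8.
f(3) ≈ 2.82843, f(4.75) ≈ 3.39116, f(5.5) ≈ 3.60555, f(6.5) ≈ 3.87298, f(6.75) ≈ 3.93700, f(8) ≈ 4.24264.
Sum = Σ Δs_i · f(s_i).
Sum ≈ 20.21345.

20.21345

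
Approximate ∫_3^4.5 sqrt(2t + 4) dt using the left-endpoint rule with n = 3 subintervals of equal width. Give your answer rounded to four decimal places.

4.9715

Δt = (4.5 − 3)/3 = 0.5.
Left endpoints: 3, 3.5, 4.
f(3) ≈ 3.1623, f(3.5) ≈ 3.3166, f(4) ≈ 3.4641.
Sum = Δt · [f(3) + f(3.5) + f(4)].
Sum ≈ 4.9715.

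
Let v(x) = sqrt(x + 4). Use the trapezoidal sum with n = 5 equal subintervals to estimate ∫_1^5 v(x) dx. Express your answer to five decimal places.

Δx = (5 − 1)/5 = 0.8.
v(1) ≈ 2.23607, v(1.8) ≈ 2.40832, v(2.6) ≈ 2.56905, v(3.4) ≈ 2.72029, v(4.2) ≈ 2.86356, v(5) ≈ 3.00000.
T_5 = (Δx/2)·[v(x_0) + 2v(x_1) + ... + 2v(x_{4}) + v(x_5)].
Sum ≈ 10.54341.

10.54341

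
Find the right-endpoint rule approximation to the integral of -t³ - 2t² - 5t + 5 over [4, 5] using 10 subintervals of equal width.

-154.6425

Δt = (5 − 4)/10 = 0.1.
Right endpoints: 4.1, 4.2, 4.3, 4.4, 4.5, 4.6, 4.7, 4.8, 4.9, 5.
f(4.1) = -118.041, f(4.2) = -125.368, f(4.3) = -132.987, f(4.4) = -140.904, f(4.5) = -149.125, f(4.6) = -157.656, f(4.7) = -166.503, f(4.8) = -175.672, f(4.9) = -185.169, f(5) = -195.
Sum = Δt · [f(4.1) + f(4.2) + f(4.3) + ...].
Sum = -154.6425.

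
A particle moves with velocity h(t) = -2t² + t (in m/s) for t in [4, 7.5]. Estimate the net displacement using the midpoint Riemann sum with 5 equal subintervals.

Δt = (7.5 − 4)/5 = 0.7.
Midpoints: 4.35, 5.05, 5.75, 6.45, 7.15.
h(4.35) = -33.495, h(5.05) = -45.955, h(5.75) = -60.375, h(6.45) = -76.755, h(7.15) = -95.095.
Sum = Δt · [h(4.35) + h(5.05) + h(5.75) + h(6.45) + h(7.15)].
Sum = -218.1725.

-218.1725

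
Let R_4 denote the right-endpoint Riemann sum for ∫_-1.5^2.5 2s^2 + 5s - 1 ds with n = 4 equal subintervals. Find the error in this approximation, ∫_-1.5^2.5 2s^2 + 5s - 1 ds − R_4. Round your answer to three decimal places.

-15.333

Exact integral: ∫_-1.5^2.5 f(s) ds ≈ 18.66667.
R_4 = 34.
Error ≈ 18.66667 − 34 ≈ -15.333.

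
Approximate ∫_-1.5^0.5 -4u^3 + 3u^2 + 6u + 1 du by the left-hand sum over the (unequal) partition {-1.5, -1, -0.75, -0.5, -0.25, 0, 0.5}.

Subinterval widths: 0.5, 0.25, 0.25, 0.25, 0.25, 0.5.
Left endpoints: -1.5, -1, -0.75, -0.5, -0.25, 0.
f(-1.5) = 12.25, f(-1) = 2, f(-0.75) = -0.125, f(-0.5) = -0.75, f(-0.25) = -0.25, f(0) = 1.
Sum = Σ Δu_i · f(u_i).
Sum = 6.84375.

6.84375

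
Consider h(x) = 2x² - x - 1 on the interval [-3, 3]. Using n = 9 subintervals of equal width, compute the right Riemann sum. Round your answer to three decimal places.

Δx = (3 − (-3))/9 = 2/3.
Right endpoints: -7/3, -5/3, -1, -1/3, 1/3, 1, 5/3, 7/3, 3.
h(-7/3) = 110/9, h(-5/3) = 56/9, h(-1) = 2, h(-1/3) = -4/9, h(1/3) = -10/9, h(1) = 0, h(5/3) = 26/9, h(7/3) = 68/9, h(3) = 14.
Sum = Δx · [h(-7/3) + h(-5/3) + h(-1) + ...].
Sum ≈ 28.889.

28.889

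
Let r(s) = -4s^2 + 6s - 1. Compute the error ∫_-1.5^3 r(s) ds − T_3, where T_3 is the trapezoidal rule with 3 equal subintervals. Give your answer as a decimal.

Exact integral: ∫_-1.5^3 r(s) ds = -24.75.
T_3 = -31.5.
Error = -24.75 − (-31.5) = 6.75.

6.75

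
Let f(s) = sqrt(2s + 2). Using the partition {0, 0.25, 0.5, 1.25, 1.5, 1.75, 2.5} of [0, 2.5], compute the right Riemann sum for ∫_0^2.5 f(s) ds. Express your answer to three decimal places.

Subinterval widths: 0.25, 0.25, 0.75, 0.25, 0.25, 0.75.
Right endpoints: 0.25, 0.5, 1.25, 1.5, 1.75, 2.5.
f(0.25) ≈ 1.581, f(0.5) ≈ 1.732, f(1.25) ≈ 2.121, f(1.5) ≈ 2.236, f(1.75) ≈ 2.345, f(2.5) ≈ 2.646.
Sum = Σ Δs_i · f(s_i).
Sum ≈ 5.549.

5.549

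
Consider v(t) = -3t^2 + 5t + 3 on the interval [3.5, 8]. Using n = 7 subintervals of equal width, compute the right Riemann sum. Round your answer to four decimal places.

Δt = (8 − 3.5)/7 = 9/14.
Right endpoints: 29/7, 67/14, 38/7, 85/14, 47/7, 103/14, 8.
v(29/7) = -1361/49, v(67/14) = -8189/196, v(38/7) = -2855/49, v(85/14) = -15137/196, v(47/7) = -4835/49, v(103/14) = -24029/196, v(8) = -149.
Sum = Δt · [v(29/7) + v(67/14) + v(38/7) + ...].
Sum ≈ -369.8495.

-369.8495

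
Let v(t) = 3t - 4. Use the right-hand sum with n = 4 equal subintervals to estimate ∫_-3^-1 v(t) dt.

-18.5

Δt = (-1 − (-3))/4 = 0.5.
Right endpoints: -2.5, -2, -1.5, -1.
v(-2.5) = -11.5, v(-2) = -10, v(-1.5) = -8.5, v(-1) = -7.
Sum = Δt · [v(-2.5) + v(-2) + v(-1.5) + v(-1)].
Sum = -18.5.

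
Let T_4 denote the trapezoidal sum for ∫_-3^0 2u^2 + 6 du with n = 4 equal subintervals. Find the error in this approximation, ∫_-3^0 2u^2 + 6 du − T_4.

-0.5625

Exact integral: ∫_-3^0 f(u) du = 36.
T_4 = 36.5625.
Error = 36 − 36.5625 = -0.5625.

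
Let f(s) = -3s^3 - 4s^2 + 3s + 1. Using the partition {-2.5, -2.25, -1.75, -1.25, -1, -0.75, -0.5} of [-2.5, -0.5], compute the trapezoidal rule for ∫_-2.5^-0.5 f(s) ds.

2.1484375

Subinterval widths: 0.25, 0.5, 0.5, 0.25, 0.25, 0.25.
f(-2.5) = 15.375, f(-2.25) = 8.171875, f(-1.75) = -0.421875, f(-1.25) = -3.140625, f(-1) = -3, f(-0.75) = -2.234375, f(-0.5) = -1.125.
On each subinterval the trapezoid contributes (Δs_i/2)·[f(s_{i-1}) + f(s_i)].
Sum = 2.1484375.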